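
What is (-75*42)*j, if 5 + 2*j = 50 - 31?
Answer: -22050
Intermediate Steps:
j = 7 (j = -5/2 + (50 - 31)/2 = -5/2 + (1/2)*19 = -5/2 + 19/2 = 7)
(-75*42)*j = -75*42*7 = -3150*7 = -22050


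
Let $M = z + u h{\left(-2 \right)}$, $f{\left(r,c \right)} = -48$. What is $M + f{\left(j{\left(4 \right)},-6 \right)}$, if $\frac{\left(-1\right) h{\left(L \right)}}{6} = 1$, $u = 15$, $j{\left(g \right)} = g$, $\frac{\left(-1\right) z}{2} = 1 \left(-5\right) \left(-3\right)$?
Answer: $-168$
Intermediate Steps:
$z = -30$ ($z = - 2 \cdot 1 \left(-5\right) \left(-3\right) = - 2 \left(\left(-5\right) \left(-3\right)\right) = \left(-2\right) 15 = -30$)
$h{\left(L \right)} = -6$ ($h{\left(L \right)} = \left(-6\right) 1 = -6$)
$M = -120$ ($M = -30 + 15 \left(-6\right) = -30 - 90 = -120$)
$M + f{\left(j{\left(4 \right)},-6 \right)} = -120 - 48 = -168$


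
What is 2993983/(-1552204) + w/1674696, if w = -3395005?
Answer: -2570937923797/649867457496 ≈ -3.9561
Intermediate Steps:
2993983/(-1552204) + w/1674696 = 2993983/(-1552204) - 3395005/1674696 = 2993983*(-1/1552204) - 3395005*1/1674696 = -2993983/1552204 - 3395005/1674696 = -2570937923797/649867457496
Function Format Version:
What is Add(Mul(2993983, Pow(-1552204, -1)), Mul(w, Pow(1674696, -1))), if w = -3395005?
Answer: Rational(-2570937923797, 649867457496) ≈ -3.9561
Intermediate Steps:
Add(Mul(2993983, Pow(-1552204, -1)), Mul(w, Pow(1674696, -1))) = Add(Mul(2993983, Pow(-1552204, -1)), Mul(-3395005, Pow(1674696, -1))) = Add(Mul(2993983, Rational(-1, 1552204)), Mul(-3395005, Rational(1, 1674696))) = Add(Rational(-2993983, 1552204), Rational(-3395005, 1674696)) = Rational(-2570937923797, 649867457496)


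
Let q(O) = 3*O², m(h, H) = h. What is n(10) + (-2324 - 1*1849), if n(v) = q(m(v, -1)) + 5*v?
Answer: -3823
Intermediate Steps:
n(v) = 3*v² + 5*v
n(10) + (-2324 - 1*1849) = 10*(5 + 3*10) + (-2324 - 1*1849) = 10*(5 + 30) + (-2324 - 1849) = 10*35 - 4173 = 350 - 4173 = -3823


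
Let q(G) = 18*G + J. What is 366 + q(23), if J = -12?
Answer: 768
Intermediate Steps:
q(G) = -12 + 18*G (q(G) = 18*G - 12 = -12 + 18*G)
366 + q(23) = 366 + (-12 + 18*23) = 366 + (-12 + 414) = 366 + 402 = 768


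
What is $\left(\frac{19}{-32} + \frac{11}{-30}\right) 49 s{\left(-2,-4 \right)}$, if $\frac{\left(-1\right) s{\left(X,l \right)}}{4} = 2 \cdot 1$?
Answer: $\frac{22589}{60} \approx 376.48$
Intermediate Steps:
$s{\left(X,l \right)} = -8$ ($s{\left(X,l \right)} = - 4 \cdot 2 \cdot 1 = \left(-4\right) 2 = -8$)
$\left(\frac{19}{-32} + \frac{11}{-30}\right) 49 s{\left(-2,-4 \right)} = \left(\frac{19}{-32} + \frac{11}{-30}\right) 49 \left(-8\right) = \left(19 \left(- \frac{1}{32}\right) + 11 \left(- \frac{1}{30}\right)\right) 49 \left(-8\right) = \left(- \frac{19}{32} - \frac{11}{30}\right) 49 \left(-8\right) = \left(- \frac{461}{480}\right) 49 \left(-8\right) = \left(- \frac{22589}{480}\right) \left(-8\right) = \frac{22589}{60}$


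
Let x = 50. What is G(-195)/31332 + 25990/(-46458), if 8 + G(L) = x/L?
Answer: -42028291/75091614 ≈ -0.55969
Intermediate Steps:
G(L) = -8 + 50/L
G(-195)/31332 + 25990/(-46458) = (-8 + 50/(-195))/31332 + 25990/(-46458) = (-8 + 50*(-1/195))*(1/31332) + 25990*(-1/46458) = (-8 - 10/39)*(1/31332) - 12995/23229 = -322/39*1/31332 - 12995/23229 = -23/87282 - 12995/23229 = -42028291/75091614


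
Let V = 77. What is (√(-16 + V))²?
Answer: 61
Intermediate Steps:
(√(-16 + V))² = (√(-16 + 77))² = (√61)² = 61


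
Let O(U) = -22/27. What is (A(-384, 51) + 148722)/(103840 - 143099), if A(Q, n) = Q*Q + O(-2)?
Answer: -7996784/1059993 ≈ -7.5442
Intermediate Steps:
O(U) = -22/27 (O(U) = -22*1/27 = -22/27)
A(Q, n) = -22/27 + Q² (A(Q, n) = Q*Q - 22/27 = Q² - 22/27 = -22/27 + Q²)
(A(-384, 51) + 148722)/(103840 - 143099) = ((-22/27 + (-384)²) + 148722)/(103840 - 143099) = ((-22/27 + 147456) + 148722)/(-39259) = (3981290/27 + 148722)*(-1/39259) = (7996784/27)*(-1/39259) = -7996784/1059993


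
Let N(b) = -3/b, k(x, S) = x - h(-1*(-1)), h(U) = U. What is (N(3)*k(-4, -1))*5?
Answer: 25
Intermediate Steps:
k(x, S) = -1 + x (k(x, S) = x - (-1)*(-1) = x - 1*1 = x - 1 = -1 + x)
(N(3)*k(-4, -1))*5 = ((-3/3)*(-1 - 4))*5 = (-3*⅓*(-5))*5 = -1*(-5)*5 = 5*5 = 25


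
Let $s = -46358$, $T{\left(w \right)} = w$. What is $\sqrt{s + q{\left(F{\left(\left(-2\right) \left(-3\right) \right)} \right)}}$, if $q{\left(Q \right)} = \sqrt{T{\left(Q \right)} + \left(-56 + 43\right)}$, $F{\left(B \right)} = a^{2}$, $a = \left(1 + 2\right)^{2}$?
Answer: $\sqrt{-46358 + 2 \sqrt{17}} \approx 215.29 i$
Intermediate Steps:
$a = 9$ ($a = 3^{2} = 9$)
$F{\left(B \right)} = 81$ ($F{\left(B \right)} = 9^{2} = 81$)
$q{\left(Q \right)} = \sqrt{-13 + Q}$ ($q{\left(Q \right)} = \sqrt{Q + \left(-56 + 43\right)} = \sqrt{Q - 13} = \sqrt{-13 + Q}$)
$\sqrt{s + q{\left(F{\left(\left(-2\right) \left(-3\right) \right)} \right)}} = \sqrt{-46358 + \sqrt{-13 + 81}} = \sqrt{-46358 + \sqrt{68}} = \sqrt{-46358 + 2 \sqrt{17}}$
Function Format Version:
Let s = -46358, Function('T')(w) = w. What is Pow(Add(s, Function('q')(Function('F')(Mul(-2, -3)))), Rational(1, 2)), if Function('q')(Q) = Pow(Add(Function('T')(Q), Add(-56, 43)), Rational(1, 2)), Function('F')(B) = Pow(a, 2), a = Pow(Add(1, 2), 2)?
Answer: Pow(Add(-46358, Mul(2, Pow(17, Rational(1, 2)))), Rational(1, 2)) ≈ Mul(215.29, I)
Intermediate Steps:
a = 9 (a = Pow(3, 2) = 9)
Function('F')(B) = 81 (Function('F')(B) = Pow(9, 2) = 81)
Function('q')(Q) = Pow(Add(-13, Q), Rational(1, 2)) (Function('q')(Q) = Pow(Add(Q, Add(-56, 43)), Rational(1, 2)) = Pow(Add(Q, -13), Rational(1, 2)) = Pow(Add(-13, Q), Rational(1, 2)))
Pow(Add(s, Function('q')(Function('F')(Mul(-2, -3)))), Rational(1, 2)) = Pow(Add(-46358, Pow(Add(-13, 81), Rational(1, 2))), Rational(1, 2)) = Pow(Add(-46358, Pow(68, Rational(1, 2))), Rational(1, 2)) = Pow(Add(-46358, Mul(2, Pow(17, Rational(1, 2)))), Rational(1, 2))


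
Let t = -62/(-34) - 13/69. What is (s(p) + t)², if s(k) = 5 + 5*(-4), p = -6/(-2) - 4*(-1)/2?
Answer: 245768329/1375929 ≈ 178.62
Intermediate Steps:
p = 5 (p = -6*(-½) + 4*(½) = 3 + 2 = 5)
s(k) = -15 (s(k) = 5 - 20 = -15)
t = 1918/1173 (t = -62*(-1/34) - 13*1/69 = 31/17 - 13/69 = 1918/1173 ≈ 1.6351)
(s(p) + t)² = (-15 + 1918/1173)² = (-15677/1173)² = 245768329/1375929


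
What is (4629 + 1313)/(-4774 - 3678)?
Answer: -2971/4226 ≈ -0.70303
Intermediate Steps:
(4629 + 1313)/(-4774 - 3678) = 5942/(-8452) = 5942*(-1/8452) = -2971/4226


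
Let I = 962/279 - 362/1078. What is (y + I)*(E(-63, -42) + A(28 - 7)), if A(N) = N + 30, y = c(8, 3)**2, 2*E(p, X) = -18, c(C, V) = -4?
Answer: 5748230/7161 ≈ 802.71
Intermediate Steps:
E(p, X) = -9 (E(p, X) = (1/2)*(-18) = -9)
y = 16 (y = (-4)**2 = 16)
I = 468019/150381 (I = 962*(1/279) - 362*1/1078 = 962/279 - 181/539 = 468019/150381 ≈ 3.1122)
A(N) = 30 + N
(y + I)*(E(-63, -42) + A(28 - 7)) = (16 + 468019/150381)*(-9 + (30 + (28 - 7))) = 2874115*(-9 + (30 + 21))/150381 = 2874115*(-9 + 51)/150381 = (2874115/150381)*42 = 5748230/7161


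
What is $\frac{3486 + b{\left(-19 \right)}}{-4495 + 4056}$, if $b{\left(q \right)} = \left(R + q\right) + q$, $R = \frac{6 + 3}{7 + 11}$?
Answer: $- \frac{6897}{878} \approx -7.8554$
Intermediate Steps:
$R = \frac{1}{2}$ ($R = \frac{9}{18} = 9 \cdot \frac{1}{18} = \frac{1}{2} \approx 0.5$)
$b{\left(q \right)} = \frac{1}{2} + 2 q$ ($b{\left(q \right)} = \left(\frac{1}{2} + q\right) + q = \frac{1}{2} + 2 q$)
$\frac{3486 + b{\left(-19 \right)}}{-4495 + 4056} = \frac{3486 + \left(\frac{1}{2} + 2 \left(-19\right)\right)}{-4495 + 4056} = \frac{3486 + \left(\frac{1}{2} - 38\right)}{-439} = \left(3486 - \frac{75}{2}\right) \left(- \frac{1}{439}\right) = \frac{6897}{2} \left(- \frac{1}{439}\right) = - \frac{6897}{878}$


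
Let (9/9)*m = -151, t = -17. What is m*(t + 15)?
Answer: 302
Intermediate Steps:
m = -151
m*(t + 15) = -151*(-17 + 15) = -151*(-2) = 302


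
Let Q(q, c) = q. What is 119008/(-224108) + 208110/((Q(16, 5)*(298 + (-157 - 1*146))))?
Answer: -1166215913/448216 ≈ -2601.9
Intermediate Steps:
119008/(-224108) + 208110/((Q(16, 5)*(298 + (-157 - 1*146)))) = 119008/(-224108) + 208110/((16*(298 + (-157 - 1*146)))) = 119008*(-1/224108) + 208110/((16*(298 + (-157 - 146)))) = -29752/56027 + 208110/((16*(298 - 303))) = -29752/56027 + 208110/((16*(-5))) = -29752/56027 + 208110/(-80) = -29752/56027 + 208110*(-1/80) = -29752/56027 - 20811/8 = -1166215913/448216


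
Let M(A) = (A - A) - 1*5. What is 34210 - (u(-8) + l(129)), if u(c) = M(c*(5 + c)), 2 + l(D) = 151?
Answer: 34066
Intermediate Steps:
l(D) = 149 (l(D) = -2 + 151 = 149)
M(A) = -5 (M(A) = 0 - 5 = -5)
u(c) = -5
34210 - (u(-8) + l(129)) = 34210 - (-5 + 149) = 34210 - 1*144 = 34210 - 144 = 34066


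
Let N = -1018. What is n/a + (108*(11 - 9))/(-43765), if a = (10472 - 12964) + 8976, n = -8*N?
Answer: 88755404/70943065 ≈ 1.2511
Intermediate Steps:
n = 8144 (n = -8*(-1018) = 8144)
a = 6484 (a = -2492 + 8976 = 6484)
n/a + (108*(11 - 9))/(-43765) = 8144/6484 + (108*(11 - 9))/(-43765) = 8144*(1/6484) + (108*2)*(-1/43765) = 2036/1621 + 216*(-1/43765) = 2036/1621 - 216/43765 = 88755404/70943065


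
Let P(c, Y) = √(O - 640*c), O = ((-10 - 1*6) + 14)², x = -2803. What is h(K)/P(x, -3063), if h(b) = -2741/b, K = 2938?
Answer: -2741*√448481/2635274356 ≈ -0.00069655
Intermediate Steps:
O = 4 (O = ((-10 - 6) + 14)² = (-16 + 14)² = (-2)² = 4)
P(c, Y) = √(4 - 640*c)
h(K)/P(x, -3063) = (-2741/2938)/((2*√(1 - 160*(-2803)))) = (-2741*1/2938)/((2*√(1 + 448480))) = -2741*√448481/896962/2938 = -2741*√448481/2635274356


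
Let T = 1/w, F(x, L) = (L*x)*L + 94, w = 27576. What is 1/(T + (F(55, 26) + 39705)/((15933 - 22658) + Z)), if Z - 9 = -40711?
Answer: -435948984/707575159 ≈ -0.61612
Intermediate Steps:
Z = -40702 (Z = 9 - 40711 = -40702)
F(x, L) = 94 + x*L**2 (F(x, L) = x*L**2 + 94 = 94 + x*L**2)
T = 1/27576 ≈ 3.6263e-5
1/(T + (F(55, 26) + 39705)/((15933 - 22658) + Z)) = 1/(1/27576 + ((94 + 55*26**2) + 39705)/((15933 - 22658) - 40702)) = 1/(1/27576 + ((94 + 55*676) + 39705)/(-6725 - 40702)) = 1/(1/27576 + ((94 + 37180) + 39705)/(-47427)) = 1/(1/27576 + (37274 + 39705)*(-1/47427)) = 1/(1/27576 + 76979*(-1/47427)) = 1/(1/27576 - 76979/47427) = 1/(-707575159/435948984) = -435948984/707575159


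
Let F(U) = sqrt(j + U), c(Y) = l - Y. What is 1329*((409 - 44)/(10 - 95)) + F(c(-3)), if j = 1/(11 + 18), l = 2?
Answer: -97017/17 + sqrt(4234)/29 ≈ -5704.6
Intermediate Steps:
c(Y) = 2 - Y
j = 1/29 ≈ 0.034483
F(U) = sqrt(1/29 + U)
1329*((409 - 44)/(10 - 95)) + F(c(-3)) = 1329*((409 - 44)/(10 - 95)) + sqrt(29 + 841*(2 - 1*(-3)))/29 = 1329*(365/(-85)) + sqrt(29 + 841*(2 + 3))/29 = 1329*(365*(-1/85)) + sqrt(29 + 841*5)/29 = 1329*(-73/17) + sqrt(29 + 4205)/29 = -97017/17 + sqrt(4234)/29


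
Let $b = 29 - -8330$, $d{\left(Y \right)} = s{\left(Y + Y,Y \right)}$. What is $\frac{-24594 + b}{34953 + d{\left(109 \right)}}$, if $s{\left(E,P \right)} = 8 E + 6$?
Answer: $- \frac{955}{2159} \approx -0.44233$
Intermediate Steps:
$s{\left(E,P \right)} = 6 + 8 E$
$d{\left(Y \right)} = 6 + 16 Y$ ($d{\left(Y \right)} = 6 + 8 \left(Y + Y\right) = 6 + 8 \cdot 2 Y = 6 + 16 Y$)
$b = 8359$ ($b = 29 + 8330 = 8359$)
$\frac{-24594 + b}{34953 + d{\left(109 \right)}} = \frac{-24594 + 8359}{34953 + \left(6 + 16 \cdot 109\right)} = - \frac{16235}{34953 + \left(6 + 1744\right)} = - \frac{16235}{34953 + 1750} = - \frac{16235}{36703} = \left(-16235\right) \frac{1}{36703} = - \frac{955}{2159}$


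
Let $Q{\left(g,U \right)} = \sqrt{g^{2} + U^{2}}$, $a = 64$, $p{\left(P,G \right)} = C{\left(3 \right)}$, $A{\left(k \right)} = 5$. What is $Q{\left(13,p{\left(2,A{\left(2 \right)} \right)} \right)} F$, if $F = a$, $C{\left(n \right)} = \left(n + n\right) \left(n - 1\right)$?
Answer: $64 \sqrt{313} \approx 1132.3$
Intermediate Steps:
$C{\left(n \right)} = 2 n \left(-1 + n\right)$
$p{\left(P,G \right)} = 12$ ($p{\left(P,G \right)} = 2 \cdot 3 \left(-1 + 3\right) = 2 \cdot 3 \cdot 2 = 12$)
$F = 64$
$Q{\left(g,U \right)} = \sqrt{U^{2} + g^{2}}$
$Q{\left(13,p{\left(2,A{\left(2 \right)} \right)} \right)} F = \sqrt{12^{2} + 13^{2}} \cdot 64 = \sqrt{144 + 169} \cdot 64 = \sqrt{313} \cdot 64 = 64 \sqrt{313}$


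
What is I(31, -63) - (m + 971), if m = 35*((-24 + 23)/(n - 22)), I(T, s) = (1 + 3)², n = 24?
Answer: -1875/2 ≈ -937.50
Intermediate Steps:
I(T, s) = 16 (I(T, s) = 4² = 16)
m = -35/2 (m = 35*((-24 + 23)/(24 - 22)) = 35*(-1/2) = 35*(-1*½) = 35*(-½) = -35/2 ≈ -17.500)
I(31, -63) - (m + 971) = 16 - (-35/2 + 971) = 16 - 1*1907/2 = 16 - 1907/2 = -1875/2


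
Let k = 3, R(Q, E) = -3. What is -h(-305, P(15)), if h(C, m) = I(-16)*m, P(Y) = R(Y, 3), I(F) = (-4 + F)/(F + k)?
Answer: 60/13 ≈ 4.6154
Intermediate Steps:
I(F) = (-4 + F)/(3 + F) (I(F) = (-4 + F)/(F + 3) = (-4 + F)/(3 + F))
P(Y) = -3
h(C, m) = 20*m/13 (h(C, m) = ((-4 - 16)/(3 - 16))*m = (-20/(-13))*m = (-1/13*(-20))*m = 20*m/13)
-h(-305, P(15)) = -20*(-3)/13 = -1*(-60/13) = 60/13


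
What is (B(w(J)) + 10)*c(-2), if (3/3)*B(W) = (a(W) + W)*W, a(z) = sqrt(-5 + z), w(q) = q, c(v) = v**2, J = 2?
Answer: 56 + 8*I*sqrt(3) ≈ 56.0 + 13.856*I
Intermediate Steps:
B(W) = W*(W + sqrt(-5 + W)) (B(W) = (sqrt(-5 + W) + W)*W = (W + sqrt(-5 + W))*W = W*(W + sqrt(-5 + W)))
(B(w(J)) + 10)*c(-2) = (2*(2 + sqrt(-5 + 2)) + 10)*(-2)**2 = (2*(2 + sqrt(-3)) + 10)*4 = (2*(2 + I*sqrt(3)) + 10)*4 = ((4 + 2*I*sqrt(3)) + 10)*4 = (14 + 2*I*sqrt(3))*4 = 56 + 8*I*sqrt(3)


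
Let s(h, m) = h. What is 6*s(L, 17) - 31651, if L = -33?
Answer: -31849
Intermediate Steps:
6*s(L, 17) - 31651 = 6*(-33) - 31651 = -198 - 31651 = -31849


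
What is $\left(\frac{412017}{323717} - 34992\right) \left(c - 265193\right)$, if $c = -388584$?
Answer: $\frac{7405393041743919}{323717} \approx 2.2876 \cdot 10^{10}$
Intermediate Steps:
$\left(\frac{412017}{323717} - 34992\right) \left(c - 265193\right) = \left(\frac{412017}{323717} - 34992\right) \left(-388584 - 265193\right) = \left(412017 \cdot \frac{1}{323717} - 34992\right) \left(-653777\right) = \left(\frac{412017}{323717} - 34992\right) \left(-653777\right) = \left(- \frac{11327093247}{323717}\right) \left(-653777\right) = \frac{7405393041743919}{323717}$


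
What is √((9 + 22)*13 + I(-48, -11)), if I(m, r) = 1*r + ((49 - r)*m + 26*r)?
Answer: I*√2774 ≈ 52.669*I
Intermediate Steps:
I(m, r) = 27*r + m*(49 - r) (I(m, r) = r + (m*(49 - r) + 26*r) = r + (26*r + m*(49 - r)) = 27*r + m*(49 - r))
√((9 + 22)*13 + I(-48, -11)) = √((9 + 22)*13 + (27*(-11) + 49*(-48) - 1*(-48)*(-11))) = √(31*13 + (-297 - 2352 - 528)) = √(403 - 3177) = √(-2774) = I*√2774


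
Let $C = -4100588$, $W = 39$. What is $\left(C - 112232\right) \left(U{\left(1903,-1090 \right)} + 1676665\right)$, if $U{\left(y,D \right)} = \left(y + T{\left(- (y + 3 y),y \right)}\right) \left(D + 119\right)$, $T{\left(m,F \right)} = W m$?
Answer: $-1213661540057600$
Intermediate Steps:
$T{\left(m,F \right)} = 39 m$
$U{\left(y,D \right)} = - 155 y \left(119 + D\right)$ ($U{\left(y,D \right)} = \left(y + 39 \left(- (y + 3 y)\right)\right) \left(D + 119\right) = \left(y + 39 \left(- 4 y\right)\right) \left(119 + D\right) = \left(y - 156 y\right) \left(119 + D\right) = - 155 y \left(119 + D\right)$)
$\left(C - 112232\right) \left(U{\left(1903,-1090 \right)} + 1676665\right) = \left(-4100588 - 112232\right) \left(155 \cdot 1903 \left(-119 - -1090\right) + 1676665\right) = - 4212820 \left(155 \cdot 1903 \left(-119 + 1090\right) + 1676665\right) = - 4212820 \left(155 \cdot 1903 \cdot 971 + 1676665\right) = - 4212820 \left(286411015 + 1676665\right) = \left(-4212820\right) 288087680 = -1213661540057600$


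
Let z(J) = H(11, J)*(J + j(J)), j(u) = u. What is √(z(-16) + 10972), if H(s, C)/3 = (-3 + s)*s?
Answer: 2*√631 ≈ 50.239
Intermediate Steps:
H(s, C) = 3*s*(-3 + s) (H(s, C) = 3*((-3 + s)*s) = 3*(s*(-3 + s)) = 3*s*(-3 + s))
z(J) = 528*J (z(J) = (3*11*(-3 + 11))*(J + J) = (3*11*8)*(2*J) = 264*(2*J) = 528*J)
√(z(-16) + 10972) = √(528*(-16) + 10972) = √(-8448 + 10972) = √2524 = 2*√631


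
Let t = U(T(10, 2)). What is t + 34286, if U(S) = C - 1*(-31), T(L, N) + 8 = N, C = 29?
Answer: 34346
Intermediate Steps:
T(L, N) = -8 + N
U(S) = 60 (U(S) = 29 - 1*(-31) = 29 + 31 = 60)
t = 60
t + 34286 = 60 + 34286 = 34346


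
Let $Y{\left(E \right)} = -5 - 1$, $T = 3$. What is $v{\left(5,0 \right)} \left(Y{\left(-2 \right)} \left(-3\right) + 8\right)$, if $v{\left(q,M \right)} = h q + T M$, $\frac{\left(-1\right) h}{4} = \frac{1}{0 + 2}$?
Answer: $-260$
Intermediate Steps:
$h = -2$ ($h = - \frac{4}{0 + 2} = - \frac{4}{2} = \left(-4\right) \frac{1}{2} = -2$)
$v{\left(q,M \right)} = - 2 q + 3 M$
$Y{\left(E \right)} = -6$ ($Y{\left(E \right)} = -5 - 1 = -6$)
$v{\left(5,0 \right)} \left(Y{\left(-2 \right)} \left(-3\right) + 8\right) = \left(\left(-2\right) 5 + 3 \cdot 0\right) \left(\left(-6\right) \left(-3\right) + 8\right) = \left(-10 + 0\right) \left(18 + 8\right) = \left(-10\right) 26 = -260$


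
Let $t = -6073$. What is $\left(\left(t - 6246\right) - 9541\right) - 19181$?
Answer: $-41041$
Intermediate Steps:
$\left(\left(t - 6246\right) - 9541\right) - 19181 = \left(\left(-6073 - 6246\right) - 9541\right) - 19181 = \left(-12319 - 9541\right) - 19181 = -21860 - 19181 = -41041$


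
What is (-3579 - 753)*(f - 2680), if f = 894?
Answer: 7736952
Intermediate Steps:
(-3579 - 753)*(f - 2680) = (-3579 - 753)*(894 - 2680) = -4332*(-1786) = 7736952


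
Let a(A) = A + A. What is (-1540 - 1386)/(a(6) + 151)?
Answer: -2926/163 ≈ -17.951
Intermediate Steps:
a(A) = 2*A
(-1540 - 1386)/(a(6) + 151) = (-1540 - 1386)/(2*6 + 151) = -2926/(12 + 151) = -2926/163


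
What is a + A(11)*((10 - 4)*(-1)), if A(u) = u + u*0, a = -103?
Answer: -169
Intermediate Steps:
A(u) = u (A(u) = u + 0 = u)
a + A(11)*((10 - 4)*(-1)) = -103 + 11*((10 - 4)*(-1)) = -103 + 11*(6*(-1)) = -103 + 11*(-6) = -103 - 66 = -169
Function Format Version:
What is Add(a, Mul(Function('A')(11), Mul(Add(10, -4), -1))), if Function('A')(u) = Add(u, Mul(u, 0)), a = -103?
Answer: -169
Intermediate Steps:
Function('A')(u) = u (Function('A')(u) = Add(u, 0) = u)
Add(a, Mul(Function('A')(11), Mul(Add(10, -4), -1))) = Add(-103, Mul(11, Mul(Add(10, -4), -1))) = Add(-103, Mul(11, Mul(6, -1))) = Add(-103, Mul(11, -6)) = Add(-103, -66) = -169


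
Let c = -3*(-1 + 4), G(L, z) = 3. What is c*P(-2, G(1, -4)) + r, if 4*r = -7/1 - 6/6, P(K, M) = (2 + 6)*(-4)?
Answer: 286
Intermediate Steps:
c = -9 (c = -3*3 = -9)
P(K, M) = -32 (P(K, M) = 8*(-4) = -32)
r = -2 (r = (-7/1 - 6/6)/4 = (-7*1 - 6*1/6)/4 = (-7 - 1)/4 = (1/4)*(-8) = -2)
c*P(-2, G(1, -4)) + r = -9*(-32) - 2 = 288 - 2 = 286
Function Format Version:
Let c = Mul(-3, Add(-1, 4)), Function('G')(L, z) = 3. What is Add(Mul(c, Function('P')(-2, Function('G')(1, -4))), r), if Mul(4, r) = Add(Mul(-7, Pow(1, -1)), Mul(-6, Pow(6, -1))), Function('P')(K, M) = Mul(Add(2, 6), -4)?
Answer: 286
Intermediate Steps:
c = -9 (c = Mul(-3, 3) = -9)
Function('P')(K, M) = -32 (Function('P')(K, M) = Mul(8, -4) = -32)
r = -2 (r = Mul(Rational(1, 4), Add(Mul(-7, Pow(1, -1)), Mul(-6, Pow(6, -1)))) = Mul(Rational(1, 4), Add(Mul(-7, 1), Mul(-6, Rational(1, 6)))) = Mul(Rational(1, 4), Add(-7, -1)) = Mul(Rational(1, 4), -8) = -2)
Add(Mul(c, Function('P')(-2, Function('G')(1, -4))), r) = Add(Mul(-9, -32), -2) = Add(288, -2) = 286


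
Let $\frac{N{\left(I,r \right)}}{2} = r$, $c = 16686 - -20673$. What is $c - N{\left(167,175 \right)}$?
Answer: $37009$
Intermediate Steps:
$c = 37359$ ($c = 16686 + 20673 = 37359$)
$N{\left(I,r \right)} = 2 r$
$c - N{\left(167,175 \right)} = 37359 - 2 \cdot 175 = 37359 - 350 = 37009$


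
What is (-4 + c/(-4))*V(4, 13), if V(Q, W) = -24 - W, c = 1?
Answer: 629/4 ≈ 157.25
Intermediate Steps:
(-4 + c/(-4))*V(4, 13) = (-4 + 1/(-4))*(-24 - 1*13) = (-4 - ¼*1)*(-24 - 13) = (-4 - ¼)*(-37) = -17/4*(-37) = 629/4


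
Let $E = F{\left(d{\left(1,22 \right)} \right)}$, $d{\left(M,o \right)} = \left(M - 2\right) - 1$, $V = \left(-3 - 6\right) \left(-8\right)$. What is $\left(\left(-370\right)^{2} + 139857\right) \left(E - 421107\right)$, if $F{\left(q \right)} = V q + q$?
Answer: $-116584716521$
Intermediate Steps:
$V = 72$ ($V = \left(-9\right) \left(-8\right) = 72$)
$d{\left(M,o \right)} = -3 + M$ ($d{\left(M,o \right)} = \left(-2 + M\right) - 1 = -3 + M$)
$F{\left(q \right)} = 73 q$ ($F{\left(q \right)} = 72 q + q = 73 q$)
$E = -146$ ($E = 73 \left(-3 + 1\right) = 73 \left(-2\right) = -146$)
$\left(\left(-370\right)^{2} + 139857\right) \left(E - 421107\right) = \left(\left(-370\right)^{2} + 139857\right) \left(-146 - 421107\right) = \left(136900 + 139857\right) \left(-421253\right) = 276757 \left(-421253\right) = -116584716521$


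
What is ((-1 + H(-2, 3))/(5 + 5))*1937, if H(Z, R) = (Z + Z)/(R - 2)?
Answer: -1937/2 ≈ -968.50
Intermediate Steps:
H(Z, R) = 2*Z/(-2 + R) (H(Z, R) = (2*Z)/(-2 + R) = 2*Z/(-2 + R))
((-1 + H(-2, 3))/(5 + 5))*1937 = ((-1 + 2*(-2)/(-2 + 3))/(5 + 5))*1937 = ((-1 + 2*(-2)/1)/10)*1937 = ((-1 + 2*(-2)*1)*(⅒))*1937 = ((-1 - 4)*(⅒))*1937 = -5*⅒*1937 = -½*1937 = -1937/2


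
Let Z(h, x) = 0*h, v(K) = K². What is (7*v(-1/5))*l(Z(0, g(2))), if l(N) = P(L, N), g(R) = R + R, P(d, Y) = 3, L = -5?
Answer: 21/25 ≈ 0.84000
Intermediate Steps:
g(R) = 2*R
Z(h, x) = 0
l(N) = 3
(7*v(-1/5))*l(Z(0, g(2))) = (7*(-1/5)²)*3 = (7*(-1*⅕)²)*3 = (7*(-⅕)²)*3 = (7*(1/25))*3 = (7/25)*3 = 21/25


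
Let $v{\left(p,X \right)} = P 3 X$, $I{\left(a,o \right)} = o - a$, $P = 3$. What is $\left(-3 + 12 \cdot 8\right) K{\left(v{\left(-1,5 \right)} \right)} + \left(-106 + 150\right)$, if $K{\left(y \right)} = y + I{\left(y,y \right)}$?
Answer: $4229$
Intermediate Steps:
$v{\left(p,X \right)} = 9 X$ ($v{\left(p,X \right)} = 3 \cdot 3 X = 9 X$)
$K{\left(y \right)} = y$ ($K{\left(y \right)} = y + \left(y - y\right) = y + 0 = y$)
$\left(-3 + 12 \cdot 8\right) K{\left(v{\left(-1,5 \right)} \right)} + \left(-106 + 150\right) = \left(-3 + 12 \cdot 8\right) 9 \cdot 5 + \left(-106 + 150\right) = \left(-3 + 96\right) 45 + 44 = 93 \cdot 45 + 44 = 4185 + 44 = 4229$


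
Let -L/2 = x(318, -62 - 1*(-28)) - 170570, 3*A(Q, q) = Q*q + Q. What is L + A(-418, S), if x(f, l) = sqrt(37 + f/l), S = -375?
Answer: 1179752/3 - 2*sqrt(7990)/17 ≈ 3.9324e+5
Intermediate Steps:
A(Q, q) = Q/3 + Q*q/3 (A(Q, q) = (Q*q + Q)/3 = (Q + Q*q)/3 = Q/3 + Q*q/3)
L = 341140 - 2*sqrt(7990)/17 (L = -2*(sqrt(37 + 318/(-62 - 1*(-28))) - 170570) = -2*(sqrt(37 + 318/(-62 + 28)) - 170570) = -2*(sqrt(37 + 318/(-34)) - 170570) = -2*(sqrt(37 + 318*(-1/34)) - 170570) = -2*(sqrt(37 - 159/17) - 170570) = -2*(sqrt(470/17) - 170570) = -2*(sqrt(7990)/17 - 170570) = -2*(-170570 + sqrt(7990)/17) = 341140 - 2*sqrt(7990)/17 ≈ 3.4113e+5)
L + A(-418, S) = (341140 - 2*sqrt(7990)/17) + (1/3)*(-418)*(1 - 375) = (341140 - 2*sqrt(7990)/17) + (1/3)*(-418)*(-374) = (341140 - 2*sqrt(7990)/17) + 156332/3 = 1179752/3 - 2*sqrt(7990)/17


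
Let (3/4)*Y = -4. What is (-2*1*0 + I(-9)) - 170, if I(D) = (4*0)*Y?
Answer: -170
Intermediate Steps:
Y = -16/3 (Y = (4/3)*(-4) = -16/3 ≈ -5.3333)
I(D) = 0 (I(D) = (4*0)*(-16/3) = 0*(-16/3) = 0)
(-2*1*0 + I(-9)) - 170 = (-2*1*0 + 0) - 170 = (-2*0 + 0) - 170 = (0 + 0) - 170 = 0 - 170 = -170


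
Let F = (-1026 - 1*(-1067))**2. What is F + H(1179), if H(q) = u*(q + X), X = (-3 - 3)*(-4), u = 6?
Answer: 8899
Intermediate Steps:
X = 24 (X = -6*(-4) = 24)
H(q) = 144 + 6*q (H(q) = 6*(q + 24) = 6*(24 + q) = 144 + 6*q)
F = 1681 (F = (-1026 + 1067)**2 = 41**2 = 1681)
F + H(1179) = 1681 + (144 + 6*1179) = 1681 + (144 + 7074) = 1681 + 7218 = 8899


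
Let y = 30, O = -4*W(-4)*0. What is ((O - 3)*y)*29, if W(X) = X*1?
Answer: -2610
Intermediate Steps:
W(X) = X
O = 0 (O = -4*(-4)*0 = 16*0 = 0)
((O - 3)*y)*29 = ((0 - 3)*30)*29 = -3*30*29 = -90*29 = -2610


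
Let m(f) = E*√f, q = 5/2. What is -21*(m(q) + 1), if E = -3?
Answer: -21 + 63*√10/2 ≈ 78.612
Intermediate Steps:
q = 5/2 (q = 5*(½) = 5/2 ≈ 2.5000)
m(f) = -3*√f
-21*(m(q) + 1) = -21*(-3*√10/2 + 1) = -21*(1 - 3*√10/2) = -21 + 63*√10/2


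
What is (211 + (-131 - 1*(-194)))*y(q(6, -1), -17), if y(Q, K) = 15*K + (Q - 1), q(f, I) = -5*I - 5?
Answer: -70144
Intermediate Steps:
q(f, I) = -5 - 5*I
y(Q, K) = -1 + Q + 15*K (y(Q, K) = 15*K + (-1 + Q) = -1 + Q + 15*K)
(211 + (-131 - 1*(-194)))*y(q(6, -1), -17) = (211 + (-131 - 1*(-194)))*(-1 + (-5 - 5*(-1)) + 15*(-17)) = (211 + (-131 + 194))*(-1 + (-5 + 5) - 255) = (211 + 63)*(-1 + 0 - 255) = 274*(-256) = -70144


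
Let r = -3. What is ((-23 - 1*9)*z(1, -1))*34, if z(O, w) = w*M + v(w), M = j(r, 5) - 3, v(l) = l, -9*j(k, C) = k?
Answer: -5440/3 ≈ -1813.3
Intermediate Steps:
j(k, C) = -k/9
M = -8/3 (M = -⅑*(-3) - 3 = ⅓ - 3 = -8/3 ≈ -2.6667)
z(O, w) = -5*w/3 (z(O, w) = w*(-8/3) + w = -8*w/3 + w = -5*w/3)
((-23 - 1*9)*z(1, -1))*34 = ((-23 - 1*9)*(-5/3*(-1)))*34 = ((-23 - 9)*(5/3))*34 = -32*5/3*34 = -160/3*34 = -5440/3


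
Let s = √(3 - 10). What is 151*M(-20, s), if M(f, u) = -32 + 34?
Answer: 302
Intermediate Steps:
s = I*√7 (s = √(-7) = I*√7 ≈ 2.6458*I)
M(f, u) = 2
151*M(-20, s) = 151*2 = 302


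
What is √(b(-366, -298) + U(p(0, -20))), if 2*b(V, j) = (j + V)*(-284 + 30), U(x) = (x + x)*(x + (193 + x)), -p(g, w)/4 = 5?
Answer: 8*√1222 ≈ 279.66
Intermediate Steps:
p(g, w) = -20 (p(g, w) = -4*5 = -20)
U(x) = 2*x*(193 + 2*x) (U(x) = (2*x)*(193 + 2*x) = 2*x*(193 + 2*x))
b(V, j) = -127*V - 127*j (b(V, j) = ((j + V)*(-284 + 30))/2 = ((V + j)*(-254))/2 = (-254*V - 254*j)/2 = -127*V - 127*j)
√(b(-366, -298) + U(p(0, -20))) = √((-127*(-366) - 127*(-298)) + 2*(-20)*(193 + 2*(-20))) = √((46482 + 37846) + 2*(-20)*(193 - 40)) = √(84328 + 2*(-20)*153) = √(84328 - 6120) = √78208 = 8*√1222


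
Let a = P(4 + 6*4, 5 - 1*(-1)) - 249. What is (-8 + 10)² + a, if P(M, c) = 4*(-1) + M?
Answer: -221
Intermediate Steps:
P(M, c) = -4 + M
a = -225 (a = (-4 + (4 + 6*4)) - 249 = (-4 + (4 + 24)) - 249 = (-4 + 28) - 249 = 24 - 249 = -225)
(-8 + 10)² + a = (-8 + 10)² - 225 = 2² - 225 = 4 - 225 = -221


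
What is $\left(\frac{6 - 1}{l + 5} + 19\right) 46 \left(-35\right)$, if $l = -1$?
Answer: $- \frac{65205}{2} \approx -32603.0$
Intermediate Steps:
$\left(\frac{6 - 1}{l + 5} + 19\right) 46 \left(-35\right) = \left(\frac{6 - 1}{-1 + 5} + 19\right) 46 \left(-35\right) = \left(\frac{5}{4} + 19\right) 46 \left(-35\right) = \frac{81}{4} \cdot 46 \left(-35\right) = \frac{1863}{2} \left(-35\right) = - \frac{65205}{2}$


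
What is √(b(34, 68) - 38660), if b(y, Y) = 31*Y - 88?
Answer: 4*I*√2290 ≈ 191.42*I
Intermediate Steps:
b(y, Y) = -88 + 31*Y
√(b(34, 68) - 38660) = √((-88 + 31*68) - 38660) = √((-88 + 2108) - 38660) = √(2020 - 38660) = √(-36640) = 4*I*√2290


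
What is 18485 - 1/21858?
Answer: 404045129/21858 ≈ 18485.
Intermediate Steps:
18485 - 1/21858 = 404045129/21858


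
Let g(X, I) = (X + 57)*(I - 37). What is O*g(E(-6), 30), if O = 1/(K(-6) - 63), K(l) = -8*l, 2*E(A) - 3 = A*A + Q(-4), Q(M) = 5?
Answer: 553/15 ≈ 36.867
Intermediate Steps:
E(A) = 4 + A²/2 (E(A) = 3/2 + (A*A + 5)/2 = 3/2 + (A² + 5)/2 = 3/2 + (5 + A²)/2 = 3/2 + (5/2 + A²/2) = 4 + A²/2)
g(X, I) = (-37 + I)*(57 + X) (g(X, I) = (57 + X)*(-37 + I) = (-37 + I)*(57 + X))
O = -1/15 (O = 1/(-8*(-6) - 63) = 1/(48 - 63) = 1/(-15) = -1/15 ≈ -0.066667)
O*g(E(-6), 30) = -(-2109 - 37*(4 + (½)*(-6)²) + 57*30 + 30*(4 + (½)*(-6)²))/15 = -(-2109 - 37*(4 + (½)*36) + 1710 + 30*(4 + (½)*36))/15 = -(-2109 - 37*(4 + 18) + 1710 + 30*(4 + 18))/15 = -(-2109 - 37*22 + 1710 + 30*22)/15 = -(-2109 - 814 + 1710 + 660)/15 = -1/15*(-553) = 553/15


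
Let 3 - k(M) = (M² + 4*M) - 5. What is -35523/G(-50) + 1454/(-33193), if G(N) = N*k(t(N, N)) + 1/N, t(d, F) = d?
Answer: -67287165496/190195856807 ≈ -0.35378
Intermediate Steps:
k(M) = 8 - M² - 4*M (k(M) = 3 - ((M² + 4*M) - 5) = 3 - (-5 + M² + 4*M) = 3 + (5 - M² - 4*M) = 8 - M² - 4*M)
G(N) = 1/N + N*(8 - N² - 4*N) (G(N) = N*(8 - N² - 4*N) + 1/N = 1/N + N*(8 - N² - 4*N))
-35523/G(-50) + 1454/(-33193) = -35523*(-50/(1 + (-50)²*(8 - 1*(-50)² - 4*(-50)))) + 1454/(-33193) = -35523*(-50/(1 + 2500*(8 - 1*2500 + 200))) + 1454*(-1/33193) = -35523*(-50/(1 + 2500*(8 - 2500 + 200))) - 1454/33193 = -35523*(-50/(1 + 2500*(-2292))) - 1454/33193 = -35523*(-50/(1 - 5730000)) - 1454/33193 = -35523/((-1/50*(-5729999))) - 1454/33193 = -35523/5729999/50 - 1454/33193 = -35523*50/5729999 - 1454/33193 = -1776150/5729999 - 1454/33193 = -67287165496/190195856807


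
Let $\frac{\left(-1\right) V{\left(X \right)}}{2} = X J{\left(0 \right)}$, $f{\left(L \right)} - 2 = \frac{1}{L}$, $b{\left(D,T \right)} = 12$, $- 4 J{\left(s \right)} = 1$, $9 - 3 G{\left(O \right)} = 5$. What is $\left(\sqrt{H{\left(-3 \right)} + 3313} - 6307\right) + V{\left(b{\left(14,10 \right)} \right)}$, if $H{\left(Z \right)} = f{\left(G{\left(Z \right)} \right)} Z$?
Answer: $-6301 + \frac{\sqrt{13219}}{2} \approx -6243.5$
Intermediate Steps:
$G{\left(O \right)} = \frac{4}{3}$ ($G{\left(O \right)} = 3 - \frac{5}{3} = \frac{4}{3}$)
$J{\left(s \right)} = - \frac{1}{4}$ ($J{\left(s \right)} = \left(- \frac{1}{4}\right) 1 = - \frac{1}{4}$)
$f{\left(L \right)} = 2 + \frac{1}{L}$
$H{\left(Z \right)} = \frac{11 Z}{4}$ ($H{\left(Z \right)} = \left(2 + \frac{1}{\frac{4}{3}}\right) Z = \left(2 + \frac{3}{4}\right) Z = \frac{11 Z}{4}$)
$V{\left(X \right)} = \frac{X}{2}$ ($V{\left(X \right)} = - 2 X \left(- \frac{1}{4}\right) = - 2 \left(- \frac{X}{4}\right) = \frac{X}{2}$)
$\left(\sqrt{H{\left(-3 \right)} + 3313} - 6307\right) + V{\left(b{\left(14,10 \right)} \right)} = \left(\sqrt{\frac{11}{4} \left(-3\right) + 3313} - 6307\right) + \frac{1}{2} \cdot 12 = \left(\sqrt{- \frac{33}{4} + 3313} - 6307\right) + 6 = \left(\sqrt{\frac{13219}{4}} - 6307\right) + 6 = \left(\frac{\sqrt{13219}}{2} - 6307\right) + 6 = \left(-6307 + \frac{\sqrt{13219}}{2}\right) + 6 = -6301 + \frac{\sqrt{13219}}{2}$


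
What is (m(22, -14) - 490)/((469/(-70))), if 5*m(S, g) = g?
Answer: 4928/67 ≈ 73.552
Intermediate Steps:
m(S, g) = g/5
(m(22, -14) - 490)/((469/(-70))) = ((1/5)*(-14) - 490)/((469/(-70))) = (-14/5 - 490)/((469*(-1/70))) = -2464/(5*(-67/10)) = -2464/5*(-10/67) = 4928/67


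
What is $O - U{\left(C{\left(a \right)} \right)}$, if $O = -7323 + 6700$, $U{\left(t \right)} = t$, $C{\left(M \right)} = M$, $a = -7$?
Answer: $-616$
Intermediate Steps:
$O = -623$
$O - U{\left(C{\left(a \right)} \right)} = -623 - -7 = -623 + 7 = -616$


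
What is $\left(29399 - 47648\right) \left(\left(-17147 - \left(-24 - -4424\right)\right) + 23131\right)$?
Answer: $-28906416$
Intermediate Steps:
$\left(29399 - 47648\right) \left(\left(-17147 - \left(-24 - -4424\right)\right) + 23131\right) = - 18249 \left(\left(-17147 - \left(-24 + 4424\right)\right) + 23131\right) = - 18249 \left(\left(-17147 - 4400\right) + 23131\right) = - 18249 \left(-21547 + 23131\right) = \left(-18249\right) 1584 = -28906416$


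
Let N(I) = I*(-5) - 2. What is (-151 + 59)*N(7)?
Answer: 3404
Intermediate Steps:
N(I) = -2 - 5*I (N(I) = -5*I - 2 = -2 - 5*I)
(-151 + 59)*N(7) = (-151 + 59)*(-2 - 5*7) = -92*(-2 - 35) = -92*(-37) = 3404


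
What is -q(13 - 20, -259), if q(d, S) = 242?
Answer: -242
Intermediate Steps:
-q(13 - 20, -259) = -1*242 = -242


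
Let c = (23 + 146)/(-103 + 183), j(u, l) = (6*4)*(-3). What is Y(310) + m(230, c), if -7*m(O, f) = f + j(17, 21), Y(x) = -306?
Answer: -165769/560 ≈ -296.02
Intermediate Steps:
j(u, l) = -72 (j(u, l) = 24*(-3) = -72)
c = 169/80 ≈ 2.1125
m(O, f) = 72/7 - f/7 (m(O, f) = -(f - 72)/7 = -(-72 + f)/7 = 72/7 - f/7)
Y(310) + m(230, c) = -306 + (72/7 - ⅐*169/80) = -306 + (72/7 - 169/560) = -306 + 5591/560 = -165769/560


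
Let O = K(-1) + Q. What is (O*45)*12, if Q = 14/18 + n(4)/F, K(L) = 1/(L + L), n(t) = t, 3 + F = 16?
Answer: 4110/13 ≈ 316.15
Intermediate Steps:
F = 13 (F = -3 + 16 = 13)
K(L) = 1/(2*L)
Q = 127/117 (Q = 14/18 + 4/13 = 14*(1/18) + 4*(1/13) = 7/9 + 4/13 = 127/117 ≈ 1.0855)
O = 137/234 (O = (1/2)/(-1) + 127/117 = (1/2)*(-1) + 127/117 = -1/2 + 127/117 = 137/234 ≈ 0.58547)
(O*45)*12 = ((137/234)*45)*12 = (685/26)*12 = 4110/13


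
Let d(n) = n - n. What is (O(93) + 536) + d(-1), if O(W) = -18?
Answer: 518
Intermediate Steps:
d(n) = 0
(O(93) + 536) + d(-1) = (-18 + 536) + 0 = 518 + 0 = 518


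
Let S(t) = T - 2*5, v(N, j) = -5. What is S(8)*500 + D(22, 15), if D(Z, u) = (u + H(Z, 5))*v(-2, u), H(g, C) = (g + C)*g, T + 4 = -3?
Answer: -11545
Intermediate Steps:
T = -7 (T = -4 - 3 = -7)
H(g, C) = g*(C + g) (H(g, C) = (C + g)*g = g*(C + g))
D(Z, u) = -5*u - 5*Z*(5 + Z) (D(Z, u) = (u + Z*(5 + Z))*(-5) = -5*u - 5*Z*(5 + Z))
S(t) = -17 (S(t) = -7 - 2*5 = -7 - 10 = -17)
S(8)*500 + D(22, 15) = -17*500 + (-5*15 - 5*22*(5 + 22)) = -8500 + (-75 - 5*22*27) = -8500 + (-75 - 2970) = -8500 - 3045 = -11545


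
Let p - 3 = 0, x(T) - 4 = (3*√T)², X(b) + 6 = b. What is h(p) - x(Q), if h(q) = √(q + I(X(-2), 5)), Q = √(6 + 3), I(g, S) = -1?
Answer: -31 + √2 ≈ -29.586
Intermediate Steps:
X(b) = -6 + b
Q = 3 (Q = √9 = 3)
x(T) = 4 + 9*T (x(T) = 4 + (3*√T)² = 4 + 9*T)
p = 3 (p = 3 + 0 = 3)
h(q) = √(-1 + q) (h(q) = √(q - 1) = √(-1 + q))
h(p) - x(Q) = √(-1 + 3) - (4 + 9*3) = √2 - (4 + 27) = √2 - 1*31 = √2 - 31 = -31 + √2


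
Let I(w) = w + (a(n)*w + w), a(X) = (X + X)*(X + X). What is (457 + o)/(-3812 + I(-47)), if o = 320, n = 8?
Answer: -777/15938 ≈ -0.048751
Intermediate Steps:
a(X) = 4*X**2 (a(X) = (2*X)*(2*X) = 4*X**2)
I(w) = 258*w (I(w) = w + ((4*8**2)*w + w) = w + ((4*64)*w + w) = w + (256*w + w) = w + 257*w = 258*w)
(457 + o)/(-3812 + I(-47)) = (457 + 320)/(-3812 + 258*(-47)) = 777/(-3812 - 12126) = 777/(-15938) = 777*(-1/15938) = -777/15938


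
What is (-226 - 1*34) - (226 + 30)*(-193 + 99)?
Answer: 23804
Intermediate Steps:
(-226 - 1*34) - (226 + 30)*(-193 + 99) = (-226 - 34) - 256*(-94) = -260 - 1*(-24064) = -260 + 24064 = 23804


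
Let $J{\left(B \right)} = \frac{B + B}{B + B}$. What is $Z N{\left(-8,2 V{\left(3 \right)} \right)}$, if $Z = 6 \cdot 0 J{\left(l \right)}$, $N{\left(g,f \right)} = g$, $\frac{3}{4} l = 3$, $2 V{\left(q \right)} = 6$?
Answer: $0$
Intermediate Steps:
$V{\left(q \right)} = 3$ ($V{\left(q \right)} = \frac{1}{2} \cdot 6 = 3$)
$l = 4$ ($l = \frac{4}{3} \cdot 3 = 4$)
$J{\left(B \right)} = 1$ ($J{\left(B \right)} = \frac{2 B}{2 B} = 2 B \frac{1}{2 B} = 1$)
$Z = 0$ ($Z = 6 \cdot 0 \cdot 1 = 0 \cdot 1 = 0$)
$Z N{\left(-8,2 V{\left(3 \right)} \right)} = 0 \left(-8\right) = 0$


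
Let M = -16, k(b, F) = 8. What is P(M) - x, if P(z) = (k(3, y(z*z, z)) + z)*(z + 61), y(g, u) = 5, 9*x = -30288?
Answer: 9016/3 ≈ 3005.3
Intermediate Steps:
x = -10096/3 (x = (1/9)*(-30288) = -10096/3 ≈ -3365.3)
P(z) = (8 + z)*(61 + z) (P(z) = (8 + z)*(z + 61) = (8 + z)*(61 + z))
P(M) - x = (488 + (-16)**2 + 69*(-16)) - 1*(-10096/3) = (488 + 256 - 1104) + 10096/3 = -360 + 10096/3 = 9016/3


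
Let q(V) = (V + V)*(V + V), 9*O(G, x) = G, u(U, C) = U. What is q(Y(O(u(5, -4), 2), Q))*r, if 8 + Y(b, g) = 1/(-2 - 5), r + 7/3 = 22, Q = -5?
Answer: 255588/49 ≈ 5216.1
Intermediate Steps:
O(G, x) = G/9
r = 59/3 (r = -7/3 + 22 = 59/3 ≈ 19.667)
Y(b, g) = -57/7 (Y(b, g) = -8 + 1/(-2 - 5) = -8 + 1/(-7) = -8 - ⅐ = -57/7)
q(V) = 4*V² (q(V) = (2*V)*(2*V) = 4*V²)
q(Y(O(u(5, -4), 2), Q))*r = (4*(-57/7)²)*(59/3) = (4*(3249/49))*(59/3) = (12996/49)*(59/3) = 255588/49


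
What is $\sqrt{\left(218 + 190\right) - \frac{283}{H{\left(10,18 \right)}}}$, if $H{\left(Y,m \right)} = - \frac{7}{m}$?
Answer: $\frac{5 \sqrt{2226}}{7} \approx 33.7$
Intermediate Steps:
$\sqrt{\left(218 + 190\right) - \frac{283}{H{\left(10,18 \right)}}} = \sqrt{\left(218 + 190\right) - \frac{283}{\left(-7\right) \frac{1}{18}}} = \sqrt{408 - \frac{283}{\left(-7\right) \frac{1}{18}}} = \sqrt{408 - \frac{283}{- \frac{7}{18}}} = \sqrt{408 - - \frac{5094}{7}} = \sqrt{408 + \frac{5094}{7}} = \sqrt{\frac{7950}{7}} = \frac{5 \sqrt{2226}}{7}$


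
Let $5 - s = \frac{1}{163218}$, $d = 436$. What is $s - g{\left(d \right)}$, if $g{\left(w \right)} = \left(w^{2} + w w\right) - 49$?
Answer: $- \frac{62045364085}{163218} \approx -3.8014 \cdot 10^{5}$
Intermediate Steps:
$s = \frac{816089}{163218}$ ($s = 5 - \frac{1}{163218} = \frac{816089}{163218} \approx 5.0$)
$g{\left(w \right)} = -49 + 2 w^{2}$ ($g{\left(w \right)} = \left(w^{2} + w^{2}\right) - 49 = 2 w^{2} - 49 = -49 + 2 w^{2}$)
$s - g{\left(d \right)} = \frac{816089}{163218} - \left(-49 + 2 \cdot 436^{2}\right) = \frac{816089}{163218} - \left(-49 + 2 \cdot 190096\right) = \frac{816089}{163218} - \left(-49 + 380192\right) = \frac{816089}{163218} - 380143 = - \frac{62045364085}{163218}$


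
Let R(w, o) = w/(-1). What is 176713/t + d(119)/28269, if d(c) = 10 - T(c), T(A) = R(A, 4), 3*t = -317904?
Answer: -1660609975/998536464 ≈ -1.6630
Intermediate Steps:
t = -105968 (t = (⅓)*(-317904) = -105968)
R(w, o) = -w (R(w, o) = w*(-1) = -w)
T(A) = -A
d(c) = 10 + c (d(c) = 10 - (-1)*c = 10 + c)
176713/t + d(119)/28269 = 176713/(-105968) + (10 + 119)/28269 = 176713*(-1/105968) + 129*(1/28269) = -176713/105968 + 43/9423 = -1660609975/998536464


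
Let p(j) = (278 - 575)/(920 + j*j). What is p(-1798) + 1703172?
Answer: 1835862724077/1077908 ≈ 1.7032e+6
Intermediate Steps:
p(j) = -297/(920 + j**2)
p(-1798) + 1703172 = -297/(920 + (-1798)**2) + 1703172 = -297/(920 + 3232804) + 1703172 = -297/3233724 + 1703172 = -297*1/3233724 + 1703172 = -99/1077908 + 1703172 = 1835862724077/1077908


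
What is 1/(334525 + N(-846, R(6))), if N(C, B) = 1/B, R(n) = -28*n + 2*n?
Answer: 156/52185899 ≈ 2.9893e-6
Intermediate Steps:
R(n) = -26*n
1/(334525 + N(-846, R(6))) = 1/(334525 + 1/(-26*6)) = 1/(334525 + 1/(-156)) = 1/(334525 - 1/156) = 1/(52185899/156) = 156/52185899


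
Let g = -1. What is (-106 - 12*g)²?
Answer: 8836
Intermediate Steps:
(-106 - 12*g)² = (-106 - 12*(-1))² = (-106 + 12)² = (-94)² = 8836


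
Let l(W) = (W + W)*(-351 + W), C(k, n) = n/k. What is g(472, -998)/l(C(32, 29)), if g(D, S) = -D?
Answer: 241664/324887 ≈ 0.74384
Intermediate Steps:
l(W) = 2*W*(-351 + W) (l(W) = (2*W)*(-351 + W) = 2*W*(-351 + W))
g(472, -998)/l(C(32, 29)) = (-1*472)/((2*(29/32)*(-351 + 29/32))) = -472*16/(29*(-351 + 29*(1/32))) = -472*16/(29*(-351 + 29/32)) = -472/(2*(29/32)*(-11203/32)) = -472/(-324887/512) = -472*(-512/324887) = 241664/324887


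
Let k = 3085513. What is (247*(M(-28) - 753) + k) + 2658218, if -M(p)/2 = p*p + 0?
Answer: 5170444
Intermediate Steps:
M(p) = -2*p² (M(p) = -2*(p*p + 0) = -2*(p² + 0) = -2*p²)
(247*(M(-28) - 753) + k) + 2658218 = (247*(-2*(-28)² - 753) + 3085513) + 2658218 = (247*(-2*784 - 753) + 3085513) + 2658218 = (247*(-1568 - 753) + 3085513) + 2658218 = (247*(-2321) + 3085513) + 2658218 = (-573287 + 3085513) + 2658218 = 2512226 + 2658218 = 5170444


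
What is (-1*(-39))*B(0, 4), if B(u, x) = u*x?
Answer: 0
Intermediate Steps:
(-1*(-39))*B(0, 4) = (-1*(-39))*(0*4) = 39*0 = 0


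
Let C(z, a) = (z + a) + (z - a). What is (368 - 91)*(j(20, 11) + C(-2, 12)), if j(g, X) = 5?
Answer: 277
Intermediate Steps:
C(z, a) = 2*z (C(z, a) = (a + z) + (z - a) = 2*z)
(368 - 91)*(j(20, 11) + C(-2, 12)) = (368 - 91)*(5 + 2*(-2)) = 277*(5 - 4) = 277*1 = 277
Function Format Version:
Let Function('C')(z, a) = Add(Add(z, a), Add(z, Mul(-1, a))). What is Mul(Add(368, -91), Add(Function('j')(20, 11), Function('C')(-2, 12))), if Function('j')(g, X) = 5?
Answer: 277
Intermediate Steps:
Function('C')(z, a) = Mul(2, z) (Function('C')(z, a) = Add(Add(a, z), Add(z, Mul(-1, a))) = Mul(2, z))
Mul(Add(368, -91), Add(Function('j')(20, 11), Function('C')(-2, 12))) = Mul(Add(368, -91), Add(5, Mul(2, -2))) = Mul(277, Add(5, -4)) = Mul(277, 1) = 277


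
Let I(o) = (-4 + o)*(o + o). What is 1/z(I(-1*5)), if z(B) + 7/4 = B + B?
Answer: 4/713 ≈ 0.0056101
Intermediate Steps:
I(o) = 2*o*(-4 + o) (I(o) = (-4 + o)*(2*o) = 2*o*(-4 + o))
z(B) = -7/4 + 2*B (z(B) = -7/4 + (B + B) = -7/4 + 2*B)
1/z(I(-1*5)) = 1/(-7/4 + 2*(2*(-1*5)*(-4 - 1*5))) = 1/(-7/4 + 2*(2*(-5)*(-4 - 5))) = 1/(-7/4 + 2*(2*(-5)*(-9))) = 1/(-7/4 + 2*90) = 1/(-7/4 + 180) = 1/(713/4) = 4/713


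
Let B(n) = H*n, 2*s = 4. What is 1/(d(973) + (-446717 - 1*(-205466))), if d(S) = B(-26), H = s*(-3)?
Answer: -1/241095 ≈ -4.1477e-6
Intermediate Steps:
s = 2 (s = (½)*4 = 2)
H = -6 (H = 2*(-3) = -6)
B(n) = -6*n
d(S) = 156 (d(S) = -6*(-26) = 156)
1/(d(973) + (-446717 - 1*(-205466))) = 1/(156 + (-446717 - 1*(-205466))) = 1/(156 + (-446717 + 205466)) = 1/(156 - 241251) = 1/(-241095) = -1/241095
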